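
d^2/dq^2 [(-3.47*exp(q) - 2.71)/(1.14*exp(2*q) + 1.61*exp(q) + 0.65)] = (-4.509612*exp(4*q) - 7.71882599999999*exp(3*q) + 0.505817999999991*exp(2*q) + 4.639204*exp(q) + 1.36994)*exp(q)/(1.481544*exp(6*q) + 6.277068*exp(5*q) + 11.399202*exp(4*q) + 11.331341*exp(3*q) + 6.499545*exp(2*q) + 2.040675*exp(q) + 0.274625)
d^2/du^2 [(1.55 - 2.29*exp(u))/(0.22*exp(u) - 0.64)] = (-0.247412*exp(u) - 0.719744)*exp(u)/(0.010648*exp(3*u) - 0.092928*exp(2*u) + 0.270336*exp(u) - 0.262144)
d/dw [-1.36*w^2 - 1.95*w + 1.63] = -2.72*w - 1.95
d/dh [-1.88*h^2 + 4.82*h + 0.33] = 4.82 - 3.76*h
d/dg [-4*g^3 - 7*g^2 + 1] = 2*g*(-6*g - 7)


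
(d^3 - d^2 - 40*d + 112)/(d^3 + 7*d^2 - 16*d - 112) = (d - 4)/(d + 4)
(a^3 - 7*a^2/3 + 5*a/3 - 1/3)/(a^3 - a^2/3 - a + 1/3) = (a - 1)/(a + 1)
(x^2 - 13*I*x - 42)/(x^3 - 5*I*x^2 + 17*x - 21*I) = (x - 6*I)/(x^2 + 2*I*x + 3)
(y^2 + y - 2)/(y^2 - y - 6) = (y - 1)/(y - 3)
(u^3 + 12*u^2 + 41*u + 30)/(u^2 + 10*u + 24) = (u^2 + 6*u + 5)/(u + 4)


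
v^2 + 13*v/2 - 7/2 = (v - 1/2)*(v + 7)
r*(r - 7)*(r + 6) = r^3 - r^2 - 42*r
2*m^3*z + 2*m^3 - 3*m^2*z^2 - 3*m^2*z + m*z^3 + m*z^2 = (-2*m + z)*(-m + z)*(m*z + m)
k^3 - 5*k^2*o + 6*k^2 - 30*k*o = k*(k + 6)*(k - 5*o)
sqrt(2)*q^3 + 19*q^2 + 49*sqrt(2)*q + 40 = (q + 4*sqrt(2))*(q + 5*sqrt(2))*(sqrt(2)*q + 1)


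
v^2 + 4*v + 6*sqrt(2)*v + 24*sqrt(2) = (v + 4)*(v + 6*sqrt(2))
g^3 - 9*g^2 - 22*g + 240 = (g - 8)*(g - 6)*(g + 5)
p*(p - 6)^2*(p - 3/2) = p^4 - 27*p^3/2 + 54*p^2 - 54*p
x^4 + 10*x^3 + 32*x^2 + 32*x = x*(x + 2)*(x + 4)^2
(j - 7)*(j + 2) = j^2 - 5*j - 14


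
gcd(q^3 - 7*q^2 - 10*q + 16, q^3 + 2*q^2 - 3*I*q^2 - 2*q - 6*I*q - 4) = q + 2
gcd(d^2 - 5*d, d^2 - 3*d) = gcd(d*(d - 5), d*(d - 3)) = d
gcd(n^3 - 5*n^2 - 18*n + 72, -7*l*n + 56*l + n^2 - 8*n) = 1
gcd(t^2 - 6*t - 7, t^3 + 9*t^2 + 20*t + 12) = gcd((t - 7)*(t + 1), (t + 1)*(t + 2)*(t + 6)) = t + 1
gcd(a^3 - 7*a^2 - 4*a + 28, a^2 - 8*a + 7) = a - 7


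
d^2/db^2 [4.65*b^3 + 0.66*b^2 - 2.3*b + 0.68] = 27.9*b + 1.32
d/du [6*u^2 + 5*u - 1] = 12*u + 5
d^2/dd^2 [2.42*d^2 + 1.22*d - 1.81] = 4.84000000000000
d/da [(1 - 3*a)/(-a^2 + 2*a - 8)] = (-3*a^2 + 2*a + 22)/(a^4 - 4*a^3 + 20*a^2 - 32*a + 64)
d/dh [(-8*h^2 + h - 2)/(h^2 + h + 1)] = 3*(-3*h^2 - 4*h + 1)/(h^4 + 2*h^3 + 3*h^2 + 2*h + 1)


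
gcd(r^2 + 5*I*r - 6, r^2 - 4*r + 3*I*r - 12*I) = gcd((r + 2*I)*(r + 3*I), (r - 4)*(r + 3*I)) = r + 3*I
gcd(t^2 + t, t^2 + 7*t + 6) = t + 1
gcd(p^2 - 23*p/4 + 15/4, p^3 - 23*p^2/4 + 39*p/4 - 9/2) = p - 3/4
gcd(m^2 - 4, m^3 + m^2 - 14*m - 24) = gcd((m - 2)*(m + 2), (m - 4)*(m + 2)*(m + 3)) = m + 2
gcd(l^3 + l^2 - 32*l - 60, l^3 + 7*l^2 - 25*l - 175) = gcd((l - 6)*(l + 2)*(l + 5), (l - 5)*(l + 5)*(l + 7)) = l + 5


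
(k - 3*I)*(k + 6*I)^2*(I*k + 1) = I*k^4 - 8*k^3 + 9*I*k^2 - 108*k + 108*I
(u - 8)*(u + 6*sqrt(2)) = u^2 - 8*u + 6*sqrt(2)*u - 48*sqrt(2)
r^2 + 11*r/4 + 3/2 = (r + 3/4)*(r + 2)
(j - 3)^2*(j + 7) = j^3 + j^2 - 33*j + 63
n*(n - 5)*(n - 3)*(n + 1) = n^4 - 7*n^3 + 7*n^2 + 15*n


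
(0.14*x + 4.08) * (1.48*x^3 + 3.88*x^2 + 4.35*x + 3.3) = 0.2072*x^4 + 6.5816*x^3 + 16.4394*x^2 + 18.21*x + 13.464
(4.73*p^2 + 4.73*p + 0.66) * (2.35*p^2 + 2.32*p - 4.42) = 11.1155*p^4 + 22.0891*p^3 - 8.382*p^2 - 19.3754*p - 2.9172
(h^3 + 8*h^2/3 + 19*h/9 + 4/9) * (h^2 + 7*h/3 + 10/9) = h^5 + 5*h^4 + 85*h^3/9 + 25*h^2/3 + 274*h/81 + 40/81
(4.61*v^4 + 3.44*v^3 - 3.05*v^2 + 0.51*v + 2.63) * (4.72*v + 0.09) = 21.7592*v^5 + 16.6517*v^4 - 14.0864*v^3 + 2.1327*v^2 + 12.4595*v + 0.2367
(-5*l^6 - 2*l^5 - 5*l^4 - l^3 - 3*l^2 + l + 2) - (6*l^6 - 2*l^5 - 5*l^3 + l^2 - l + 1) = -11*l^6 - 5*l^4 + 4*l^3 - 4*l^2 + 2*l + 1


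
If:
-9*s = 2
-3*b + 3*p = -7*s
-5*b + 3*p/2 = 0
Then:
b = 2/9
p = 20/27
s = -2/9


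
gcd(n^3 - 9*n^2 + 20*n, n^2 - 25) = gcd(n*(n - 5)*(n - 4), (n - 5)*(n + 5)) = n - 5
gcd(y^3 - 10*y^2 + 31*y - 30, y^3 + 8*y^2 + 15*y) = 1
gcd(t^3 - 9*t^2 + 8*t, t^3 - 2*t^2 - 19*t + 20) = t - 1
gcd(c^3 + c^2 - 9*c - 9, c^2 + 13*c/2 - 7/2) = 1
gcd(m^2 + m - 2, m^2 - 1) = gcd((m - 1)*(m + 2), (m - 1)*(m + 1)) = m - 1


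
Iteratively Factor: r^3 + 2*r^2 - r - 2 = (r + 2)*(r^2 - 1) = (r - 1)*(r + 2)*(r + 1)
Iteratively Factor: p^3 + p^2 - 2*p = (p + 2)*(p^2 - p) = p*(p + 2)*(p - 1)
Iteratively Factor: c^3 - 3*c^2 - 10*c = (c - 5)*(c^2 + 2*c) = c*(c - 5)*(c + 2)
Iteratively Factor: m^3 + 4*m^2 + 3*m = (m)*(m^2 + 4*m + 3) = m*(m + 1)*(m + 3)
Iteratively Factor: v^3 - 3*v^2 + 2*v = (v)*(v^2 - 3*v + 2) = v*(v - 1)*(v - 2)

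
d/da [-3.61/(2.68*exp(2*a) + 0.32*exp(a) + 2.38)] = (19.3496*exp(a) + 1.1552)*exp(a)/(2.68*exp(2*a) + 0.32*exp(a) + 2.38)^2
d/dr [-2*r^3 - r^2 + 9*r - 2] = -6*r^2 - 2*r + 9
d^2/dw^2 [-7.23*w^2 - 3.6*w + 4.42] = -14.4600000000000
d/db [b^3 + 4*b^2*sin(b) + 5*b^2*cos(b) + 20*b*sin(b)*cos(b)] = -5*b^2*sin(b) + 4*b^2*cos(b) + 3*b^2 + 8*b*sin(b) + 10*b*cos(b) + 20*b*cos(2*b) + 10*sin(2*b)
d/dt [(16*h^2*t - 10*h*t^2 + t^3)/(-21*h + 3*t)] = (-112*h^3 + 140*h^2*t - 31*h*t^2 + 2*t^3)/(3*(49*h^2 - 14*h*t + t^2))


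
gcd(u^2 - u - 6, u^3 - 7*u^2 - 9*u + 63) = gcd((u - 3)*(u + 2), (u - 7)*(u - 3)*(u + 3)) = u - 3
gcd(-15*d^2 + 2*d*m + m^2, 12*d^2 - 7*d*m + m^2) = 3*d - m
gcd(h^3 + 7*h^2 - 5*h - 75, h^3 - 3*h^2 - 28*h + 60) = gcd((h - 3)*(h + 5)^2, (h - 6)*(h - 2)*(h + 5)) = h + 5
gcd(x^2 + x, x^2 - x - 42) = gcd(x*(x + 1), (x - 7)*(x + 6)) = 1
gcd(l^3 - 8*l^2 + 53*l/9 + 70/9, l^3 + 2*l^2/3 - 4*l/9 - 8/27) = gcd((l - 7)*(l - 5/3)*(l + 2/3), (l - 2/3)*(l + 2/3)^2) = l + 2/3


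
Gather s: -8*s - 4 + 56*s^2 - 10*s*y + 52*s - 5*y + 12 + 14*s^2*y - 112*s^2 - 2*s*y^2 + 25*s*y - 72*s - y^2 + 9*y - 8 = s^2*(14*y - 56) + s*(-2*y^2 + 15*y - 28) - y^2 + 4*y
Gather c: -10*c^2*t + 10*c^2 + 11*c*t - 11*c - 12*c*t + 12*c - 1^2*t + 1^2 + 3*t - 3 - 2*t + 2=c^2*(10 - 10*t) + c*(1 - t)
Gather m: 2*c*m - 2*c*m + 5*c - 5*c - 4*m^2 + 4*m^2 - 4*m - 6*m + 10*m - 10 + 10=0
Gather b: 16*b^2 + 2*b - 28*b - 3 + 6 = 16*b^2 - 26*b + 3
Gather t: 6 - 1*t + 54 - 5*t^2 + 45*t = -5*t^2 + 44*t + 60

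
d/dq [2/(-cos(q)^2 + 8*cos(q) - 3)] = 4*(4 - cos(q))*sin(q)/(cos(q)^2 - 8*cos(q) + 3)^2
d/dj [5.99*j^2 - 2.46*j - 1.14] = 11.98*j - 2.46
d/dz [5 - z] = -1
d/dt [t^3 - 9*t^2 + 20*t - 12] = 3*t^2 - 18*t + 20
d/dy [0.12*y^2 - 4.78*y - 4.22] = 0.24*y - 4.78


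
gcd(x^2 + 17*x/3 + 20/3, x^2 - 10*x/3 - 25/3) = x + 5/3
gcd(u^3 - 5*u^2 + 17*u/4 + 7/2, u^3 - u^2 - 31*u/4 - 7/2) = u^2 - 3*u - 7/4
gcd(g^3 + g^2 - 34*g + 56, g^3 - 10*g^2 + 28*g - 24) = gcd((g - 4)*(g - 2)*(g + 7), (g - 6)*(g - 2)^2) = g - 2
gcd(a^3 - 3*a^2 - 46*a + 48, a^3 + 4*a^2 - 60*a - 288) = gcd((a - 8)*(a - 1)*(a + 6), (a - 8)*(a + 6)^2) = a^2 - 2*a - 48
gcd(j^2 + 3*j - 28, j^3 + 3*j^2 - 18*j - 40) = j - 4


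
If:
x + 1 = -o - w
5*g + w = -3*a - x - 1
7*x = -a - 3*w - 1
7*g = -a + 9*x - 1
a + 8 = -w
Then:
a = -818/167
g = 498/167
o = 36/167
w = -518/167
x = 315/167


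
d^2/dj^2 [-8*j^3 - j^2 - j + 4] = -48*j - 2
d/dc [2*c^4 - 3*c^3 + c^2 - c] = 8*c^3 - 9*c^2 + 2*c - 1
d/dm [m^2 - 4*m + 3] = 2*m - 4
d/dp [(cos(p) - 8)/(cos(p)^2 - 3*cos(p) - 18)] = (cos(p)^2 - 16*cos(p) + 42)*sin(p)/(sin(p)^2 + 3*cos(p) + 17)^2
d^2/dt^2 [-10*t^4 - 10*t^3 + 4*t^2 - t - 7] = -120*t^2 - 60*t + 8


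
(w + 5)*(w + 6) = w^2 + 11*w + 30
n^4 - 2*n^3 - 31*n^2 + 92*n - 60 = (n - 5)*(n - 2)*(n - 1)*(n + 6)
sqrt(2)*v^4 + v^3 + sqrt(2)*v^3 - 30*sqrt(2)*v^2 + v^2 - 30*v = v*(v - 5)*(v + 6)*(sqrt(2)*v + 1)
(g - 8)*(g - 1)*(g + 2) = g^3 - 7*g^2 - 10*g + 16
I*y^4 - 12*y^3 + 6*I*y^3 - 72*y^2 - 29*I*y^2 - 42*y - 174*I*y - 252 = (y + 6)*(y + 6*I)*(y + 7*I)*(I*y + 1)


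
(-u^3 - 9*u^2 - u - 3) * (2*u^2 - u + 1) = -2*u^5 - 17*u^4 + 6*u^3 - 14*u^2 + 2*u - 3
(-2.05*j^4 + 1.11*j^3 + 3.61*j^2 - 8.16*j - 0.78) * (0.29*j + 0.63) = -0.5945*j^5 - 0.9696*j^4 + 1.7462*j^3 - 0.0921000000000003*j^2 - 5.367*j - 0.4914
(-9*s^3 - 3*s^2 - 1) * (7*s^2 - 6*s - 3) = -63*s^5 + 33*s^4 + 45*s^3 + 2*s^2 + 6*s + 3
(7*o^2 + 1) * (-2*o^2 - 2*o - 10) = -14*o^4 - 14*o^3 - 72*o^2 - 2*o - 10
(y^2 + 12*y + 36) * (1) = y^2 + 12*y + 36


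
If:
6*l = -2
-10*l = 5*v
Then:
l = -1/3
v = 2/3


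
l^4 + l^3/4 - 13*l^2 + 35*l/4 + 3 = (l - 3)*(l - 1)*(l + 1/4)*(l + 4)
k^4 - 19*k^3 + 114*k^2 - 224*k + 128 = (k - 8)^2*(k - 2)*(k - 1)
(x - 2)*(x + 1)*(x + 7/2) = x^3 + 5*x^2/2 - 11*x/2 - 7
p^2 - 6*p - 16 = (p - 8)*(p + 2)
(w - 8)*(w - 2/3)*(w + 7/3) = w^3 - 19*w^2/3 - 134*w/9 + 112/9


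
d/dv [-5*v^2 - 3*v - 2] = -10*v - 3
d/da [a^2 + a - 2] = 2*a + 1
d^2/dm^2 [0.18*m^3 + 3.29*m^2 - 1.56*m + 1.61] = 1.08*m + 6.58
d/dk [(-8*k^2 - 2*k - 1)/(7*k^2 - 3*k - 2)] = (38*k^2 + 46*k + 1)/(49*k^4 - 42*k^3 - 19*k^2 + 12*k + 4)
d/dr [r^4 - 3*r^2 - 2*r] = 4*r^3 - 6*r - 2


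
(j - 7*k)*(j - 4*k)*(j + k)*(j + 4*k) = j^4 - 6*j^3*k - 23*j^2*k^2 + 96*j*k^3 + 112*k^4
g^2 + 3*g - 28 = (g - 4)*(g + 7)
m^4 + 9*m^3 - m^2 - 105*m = m*(m - 3)*(m + 5)*(m + 7)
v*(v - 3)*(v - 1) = v^3 - 4*v^2 + 3*v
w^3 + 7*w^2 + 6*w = w*(w + 1)*(w + 6)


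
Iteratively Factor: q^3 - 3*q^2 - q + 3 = (q + 1)*(q^2 - 4*q + 3) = (q - 3)*(q + 1)*(q - 1)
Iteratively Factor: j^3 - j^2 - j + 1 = (j - 1)*(j^2 - 1) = (j - 1)^2*(j + 1)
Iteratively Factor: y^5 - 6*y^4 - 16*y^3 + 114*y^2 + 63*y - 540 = (y - 3)*(y^4 - 3*y^3 - 25*y^2 + 39*y + 180) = (y - 5)*(y - 3)*(y^3 + 2*y^2 - 15*y - 36) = (y - 5)*(y - 4)*(y - 3)*(y^2 + 6*y + 9) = (y - 5)*(y - 4)*(y - 3)*(y + 3)*(y + 3)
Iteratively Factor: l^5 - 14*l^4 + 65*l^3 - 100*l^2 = (l - 5)*(l^4 - 9*l^3 + 20*l^2) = l*(l - 5)*(l^3 - 9*l^2 + 20*l) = l^2*(l - 5)*(l^2 - 9*l + 20) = l^2*(l - 5)^2*(l - 4)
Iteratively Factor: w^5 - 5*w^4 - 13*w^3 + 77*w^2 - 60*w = (w - 1)*(w^4 - 4*w^3 - 17*w^2 + 60*w) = (w - 3)*(w - 1)*(w^3 - w^2 - 20*w) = (w - 3)*(w - 1)*(w + 4)*(w^2 - 5*w) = (w - 5)*(w - 3)*(w - 1)*(w + 4)*(w)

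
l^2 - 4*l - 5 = (l - 5)*(l + 1)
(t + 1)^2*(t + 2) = t^3 + 4*t^2 + 5*t + 2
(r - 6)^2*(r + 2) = r^3 - 10*r^2 + 12*r + 72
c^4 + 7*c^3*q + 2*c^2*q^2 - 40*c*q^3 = c*(c - 2*q)*(c + 4*q)*(c + 5*q)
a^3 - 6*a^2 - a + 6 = (a - 6)*(a - 1)*(a + 1)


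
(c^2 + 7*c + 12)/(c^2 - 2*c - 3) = (c^2 + 7*c + 12)/(c^2 - 2*c - 3)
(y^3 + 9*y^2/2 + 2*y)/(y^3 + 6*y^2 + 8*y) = (y + 1/2)/(y + 2)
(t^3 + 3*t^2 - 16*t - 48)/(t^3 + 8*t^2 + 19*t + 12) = (t - 4)/(t + 1)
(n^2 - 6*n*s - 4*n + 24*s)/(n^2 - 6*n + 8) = (n - 6*s)/(n - 2)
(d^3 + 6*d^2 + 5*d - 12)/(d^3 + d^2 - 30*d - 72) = (d - 1)/(d - 6)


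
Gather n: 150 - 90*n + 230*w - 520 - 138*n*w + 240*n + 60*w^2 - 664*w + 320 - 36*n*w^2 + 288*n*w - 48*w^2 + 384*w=n*(-36*w^2 + 150*w + 150) + 12*w^2 - 50*w - 50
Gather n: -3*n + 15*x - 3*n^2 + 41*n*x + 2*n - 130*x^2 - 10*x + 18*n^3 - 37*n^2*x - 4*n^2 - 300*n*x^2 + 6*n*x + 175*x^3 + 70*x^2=18*n^3 + n^2*(-37*x - 7) + n*(-300*x^2 + 47*x - 1) + 175*x^3 - 60*x^2 + 5*x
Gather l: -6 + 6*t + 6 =6*t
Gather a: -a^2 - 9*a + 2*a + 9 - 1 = -a^2 - 7*a + 8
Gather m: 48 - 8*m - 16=32 - 8*m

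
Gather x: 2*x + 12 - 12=2*x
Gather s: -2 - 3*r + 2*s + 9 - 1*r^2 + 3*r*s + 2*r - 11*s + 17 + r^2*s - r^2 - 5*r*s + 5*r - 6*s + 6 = -2*r^2 + 4*r + s*(r^2 - 2*r - 15) + 30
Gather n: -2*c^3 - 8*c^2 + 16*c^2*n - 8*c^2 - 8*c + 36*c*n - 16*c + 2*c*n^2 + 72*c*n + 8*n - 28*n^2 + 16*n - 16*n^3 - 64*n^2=-2*c^3 - 16*c^2 - 24*c - 16*n^3 + n^2*(2*c - 92) + n*(16*c^2 + 108*c + 24)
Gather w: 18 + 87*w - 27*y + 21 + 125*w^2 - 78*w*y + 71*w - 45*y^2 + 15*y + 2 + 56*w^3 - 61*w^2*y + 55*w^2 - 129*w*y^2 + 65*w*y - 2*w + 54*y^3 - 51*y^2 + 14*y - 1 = 56*w^3 + w^2*(180 - 61*y) + w*(-129*y^2 - 13*y + 156) + 54*y^3 - 96*y^2 + 2*y + 40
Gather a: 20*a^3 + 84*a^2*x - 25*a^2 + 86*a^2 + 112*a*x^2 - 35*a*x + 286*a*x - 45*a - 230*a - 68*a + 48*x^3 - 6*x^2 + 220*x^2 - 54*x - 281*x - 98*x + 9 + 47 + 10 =20*a^3 + a^2*(84*x + 61) + a*(112*x^2 + 251*x - 343) + 48*x^3 + 214*x^2 - 433*x + 66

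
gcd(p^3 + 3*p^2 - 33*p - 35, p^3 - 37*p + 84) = p + 7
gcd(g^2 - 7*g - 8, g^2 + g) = g + 1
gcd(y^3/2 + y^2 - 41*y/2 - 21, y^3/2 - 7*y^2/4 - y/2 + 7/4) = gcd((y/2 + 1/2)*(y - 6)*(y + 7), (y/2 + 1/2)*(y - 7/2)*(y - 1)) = y + 1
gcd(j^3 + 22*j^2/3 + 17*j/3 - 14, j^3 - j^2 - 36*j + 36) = j^2 + 5*j - 6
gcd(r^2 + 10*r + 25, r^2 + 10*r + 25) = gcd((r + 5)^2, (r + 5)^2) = r^2 + 10*r + 25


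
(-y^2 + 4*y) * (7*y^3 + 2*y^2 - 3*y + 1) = -7*y^5 + 26*y^4 + 11*y^3 - 13*y^2 + 4*y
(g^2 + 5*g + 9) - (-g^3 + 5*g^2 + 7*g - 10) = g^3 - 4*g^2 - 2*g + 19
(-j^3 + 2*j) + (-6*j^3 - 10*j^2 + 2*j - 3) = -7*j^3 - 10*j^2 + 4*j - 3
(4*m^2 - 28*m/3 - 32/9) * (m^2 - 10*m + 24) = 4*m^4 - 148*m^3/3 + 1672*m^2/9 - 1696*m/9 - 256/3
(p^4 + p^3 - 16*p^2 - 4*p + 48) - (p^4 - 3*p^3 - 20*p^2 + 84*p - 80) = 4*p^3 + 4*p^2 - 88*p + 128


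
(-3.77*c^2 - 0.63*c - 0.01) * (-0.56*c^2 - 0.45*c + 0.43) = 2.1112*c^4 + 2.0493*c^3 - 1.332*c^2 - 0.2664*c - 0.0043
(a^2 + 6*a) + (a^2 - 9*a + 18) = 2*a^2 - 3*a + 18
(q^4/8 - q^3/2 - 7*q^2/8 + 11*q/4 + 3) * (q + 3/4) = q^5/8 - 13*q^4/32 - 5*q^3/4 + 67*q^2/32 + 81*q/16 + 9/4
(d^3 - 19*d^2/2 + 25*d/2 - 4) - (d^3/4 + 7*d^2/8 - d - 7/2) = 3*d^3/4 - 83*d^2/8 + 27*d/2 - 1/2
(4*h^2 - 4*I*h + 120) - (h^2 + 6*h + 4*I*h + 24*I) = 3*h^2 - 6*h - 8*I*h + 120 - 24*I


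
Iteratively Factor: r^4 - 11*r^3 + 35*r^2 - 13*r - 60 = (r + 1)*(r^3 - 12*r^2 + 47*r - 60) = (r - 5)*(r + 1)*(r^2 - 7*r + 12) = (r - 5)*(r - 4)*(r + 1)*(r - 3)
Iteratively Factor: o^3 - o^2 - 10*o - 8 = (o + 1)*(o^2 - 2*o - 8) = (o - 4)*(o + 1)*(o + 2)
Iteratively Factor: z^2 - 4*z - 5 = (z + 1)*(z - 5)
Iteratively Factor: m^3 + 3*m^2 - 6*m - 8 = (m + 4)*(m^2 - m - 2) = (m - 2)*(m + 4)*(m + 1)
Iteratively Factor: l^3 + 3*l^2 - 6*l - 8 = (l + 4)*(l^2 - l - 2) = (l + 1)*(l + 4)*(l - 2)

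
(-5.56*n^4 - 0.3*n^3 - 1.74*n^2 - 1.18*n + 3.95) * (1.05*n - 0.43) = -5.838*n^5 + 2.0758*n^4 - 1.698*n^3 - 0.4908*n^2 + 4.6549*n - 1.6985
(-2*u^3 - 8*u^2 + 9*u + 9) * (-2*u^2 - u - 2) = 4*u^5 + 18*u^4 - 6*u^3 - 11*u^2 - 27*u - 18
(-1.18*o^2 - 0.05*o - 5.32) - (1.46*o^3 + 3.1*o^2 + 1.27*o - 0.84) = -1.46*o^3 - 4.28*o^2 - 1.32*o - 4.48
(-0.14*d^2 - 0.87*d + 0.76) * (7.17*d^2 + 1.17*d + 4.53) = -1.0038*d^4 - 6.4017*d^3 + 3.7971*d^2 - 3.0519*d + 3.4428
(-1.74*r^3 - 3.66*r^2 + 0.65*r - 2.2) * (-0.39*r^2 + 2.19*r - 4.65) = 0.6786*r^5 - 2.3832*r^4 - 0.177899999999999*r^3 + 19.3005*r^2 - 7.8405*r + 10.23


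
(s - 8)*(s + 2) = s^2 - 6*s - 16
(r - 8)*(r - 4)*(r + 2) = r^3 - 10*r^2 + 8*r + 64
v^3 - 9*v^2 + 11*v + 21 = (v - 7)*(v - 3)*(v + 1)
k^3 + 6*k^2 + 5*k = k*(k + 1)*(k + 5)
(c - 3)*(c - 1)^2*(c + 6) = c^4 + c^3 - 23*c^2 + 39*c - 18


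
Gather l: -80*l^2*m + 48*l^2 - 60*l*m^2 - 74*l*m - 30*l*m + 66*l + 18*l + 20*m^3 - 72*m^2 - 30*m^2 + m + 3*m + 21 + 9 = l^2*(48 - 80*m) + l*(-60*m^2 - 104*m + 84) + 20*m^3 - 102*m^2 + 4*m + 30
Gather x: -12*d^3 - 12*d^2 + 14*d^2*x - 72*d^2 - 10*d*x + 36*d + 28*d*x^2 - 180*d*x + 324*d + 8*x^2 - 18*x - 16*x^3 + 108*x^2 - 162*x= -12*d^3 - 84*d^2 + 360*d - 16*x^3 + x^2*(28*d + 116) + x*(14*d^2 - 190*d - 180)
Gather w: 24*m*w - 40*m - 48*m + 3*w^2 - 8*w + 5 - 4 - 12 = -88*m + 3*w^2 + w*(24*m - 8) - 11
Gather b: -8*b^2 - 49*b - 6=-8*b^2 - 49*b - 6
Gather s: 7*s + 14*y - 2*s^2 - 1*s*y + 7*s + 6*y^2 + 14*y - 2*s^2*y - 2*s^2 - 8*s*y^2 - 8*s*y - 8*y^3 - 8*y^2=s^2*(-2*y - 4) + s*(-8*y^2 - 9*y + 14) - 8*y^3 - 2*y^2 + 28*y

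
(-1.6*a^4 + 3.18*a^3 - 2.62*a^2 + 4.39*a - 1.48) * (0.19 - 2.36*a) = 3.776*a^5 - 7.8088*a^4 + 6.7874*a^3 - 10.8582*a^2 + 4.3269*a - 0.2812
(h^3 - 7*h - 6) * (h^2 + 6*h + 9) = h^5 + 6*h^4 + 2*h^3 - 48*h^2 - 99*h - 54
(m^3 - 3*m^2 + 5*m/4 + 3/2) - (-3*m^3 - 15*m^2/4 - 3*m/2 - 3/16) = 4*m^3 + 3*m^2/4 + 11*m/4 + 27/16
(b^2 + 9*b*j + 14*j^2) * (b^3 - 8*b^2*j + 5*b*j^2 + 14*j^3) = b^5 + b^4*j - 53*b^3*j^2 - 53*b^2*j^3 + 196*b*j^4 + 196*j^5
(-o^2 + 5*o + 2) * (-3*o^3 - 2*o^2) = 3*o^5 - 13*o^4 - 16*o^3 - 4*o^2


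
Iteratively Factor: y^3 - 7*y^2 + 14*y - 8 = (y - 2)*(y^2 - 5*y + 4) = (y - 4)*(y - 2)*(y - 1)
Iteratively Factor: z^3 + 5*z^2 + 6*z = (z)*(z^2 + 5*z + 6) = z*(z + 3)*(z + 2)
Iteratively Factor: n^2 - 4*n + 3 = (n - 1)*(n - 3)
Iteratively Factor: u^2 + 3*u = (u + 3)*(u)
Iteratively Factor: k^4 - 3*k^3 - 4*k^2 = (k)*(k^3 - 3*k^2 - 4*k) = k*(k - 4)*(k^2 + k) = k*(k - 4)*(k + 1)*(k)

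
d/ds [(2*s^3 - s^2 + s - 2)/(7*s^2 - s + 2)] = 2*s*(7*s^3 - 2*s^2 + 3*s + 12)/(49*s^4 - 14*s^3 + 29*s^2 - 4*s + 4)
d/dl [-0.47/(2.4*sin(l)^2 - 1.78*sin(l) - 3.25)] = (2.256*sin(l) - 0.8366)*cos(l)/(-2.4*sin(l)^2 + 1.78*sin(l) + 3.25)^2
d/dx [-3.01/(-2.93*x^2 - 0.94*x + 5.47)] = (-17.6386*x - 2.8294)/(2.93*x^2 + 0.94*x - 5.47)^2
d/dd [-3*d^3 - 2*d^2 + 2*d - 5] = -9*d^2 - 4*d + 2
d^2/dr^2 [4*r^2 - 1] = 8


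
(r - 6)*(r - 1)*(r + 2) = r^3 - 5*r^2 - 8*r + 12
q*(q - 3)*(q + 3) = q^3 - 9*q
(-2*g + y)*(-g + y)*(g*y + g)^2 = 2*g^4*y^2 + 4*g^4*y + 2*g^4 - 3*g^3*y^3 - 6*g^3*y^2 - 3*g^3*y + g^2*y^4 + 2*g^2*y^3 + g^2*y^2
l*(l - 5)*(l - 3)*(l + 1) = l^4 - 7*l^3 + 7*l^2 + 15*l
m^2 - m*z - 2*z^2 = (m - 2*z)*(m + z)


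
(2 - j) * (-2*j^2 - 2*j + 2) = 2*j^3 - 2*j^2 - 6*j + 4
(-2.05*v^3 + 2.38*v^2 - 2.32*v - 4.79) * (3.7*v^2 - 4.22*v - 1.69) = -7.585*v^5 + 17.457*v^4 - 15.1631*v^3 - 11.9548*v^2 + 24.1346*v + 8.0951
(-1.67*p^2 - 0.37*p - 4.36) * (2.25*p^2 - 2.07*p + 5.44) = -3.7575*p^4 + 2.6244*p^3 - 18.1289*p^2 + 7.0124*p - 23.7184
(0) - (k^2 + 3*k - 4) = -k^2 - 3*k + 4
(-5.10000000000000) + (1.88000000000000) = -3.22000000000000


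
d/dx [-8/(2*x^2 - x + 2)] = 8*(4*x - 1)/(2*x^2 - x + 2)^2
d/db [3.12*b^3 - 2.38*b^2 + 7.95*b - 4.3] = 9.36*b^2 - 4.76*b + 7.95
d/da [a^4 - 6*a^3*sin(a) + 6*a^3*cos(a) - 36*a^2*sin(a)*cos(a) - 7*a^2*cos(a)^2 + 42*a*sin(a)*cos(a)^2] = -6*sqrt(2)*a^3*sin(a + pi/4) + 4*a^3 + 7*a^2*sin(2*a) - 36*a^2*cos(2*a) + 18*sqrt(2)*a^2*cos(a + pi/4) - 36*a*sin(2*a) + 21*a*cos(a)/2 - 7*a*cos(2*a) + 63*a*cos(3*a)/2 - 7*a + 21*sin(a)/2 + 21*sin(3*a)/2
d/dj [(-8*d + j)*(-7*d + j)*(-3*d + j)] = 101*d^2 - 36*d*j + 3*j^2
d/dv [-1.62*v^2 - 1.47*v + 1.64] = -3.24*v - 1.47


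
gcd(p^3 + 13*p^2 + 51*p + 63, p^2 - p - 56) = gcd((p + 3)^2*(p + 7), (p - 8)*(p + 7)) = p + 7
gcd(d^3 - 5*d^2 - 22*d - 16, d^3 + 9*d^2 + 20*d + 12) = d^2 + 3*d + 2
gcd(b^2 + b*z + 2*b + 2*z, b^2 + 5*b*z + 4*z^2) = b + z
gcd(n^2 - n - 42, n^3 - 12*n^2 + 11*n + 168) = n - 7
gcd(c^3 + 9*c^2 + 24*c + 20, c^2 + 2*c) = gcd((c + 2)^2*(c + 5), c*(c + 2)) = c + 2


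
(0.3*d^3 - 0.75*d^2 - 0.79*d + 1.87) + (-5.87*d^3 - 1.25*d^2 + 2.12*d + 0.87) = -5.57*d^3 - 2.0*d^2 + 1.33*d + 2.74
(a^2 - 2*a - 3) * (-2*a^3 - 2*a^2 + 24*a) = -2*a^5 + 2*a^4 + 34*a^3 - 42*a^2 - 72*a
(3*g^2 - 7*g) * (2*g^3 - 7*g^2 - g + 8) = 6*g^5 - 35*g^4 + 46*g^3 + 31*g^2 - 56*g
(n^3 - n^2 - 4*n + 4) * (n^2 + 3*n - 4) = n^5 + 2*n^4 - 11*n^3 - 4*n^2 + 28*n - 16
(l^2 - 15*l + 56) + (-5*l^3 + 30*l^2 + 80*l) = -5*l^3 + 31*l^2 + 65*l + 56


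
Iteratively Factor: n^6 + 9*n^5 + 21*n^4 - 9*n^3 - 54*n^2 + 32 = (n - 1)*(n^5 + 10*n^4 + 31*n^3 + 22*n^2 - 32*n - 32) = (n - 1)*(n + 4)*(n^4 + 6*n^3 + 7*n^2 - 6*n - 8) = (n - 1)*(n + 4)^2*(n^3 + 2*n^2 - n - 2) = (n - 1)*(n + 2)*(n + 4)^2*(n^2 - 1) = (n - 1)*(n + 1)*(n + 2)*(n + 4)^2*(n - 1)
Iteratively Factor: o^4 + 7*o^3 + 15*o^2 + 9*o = (o)*(o^3 + 7*o^2 + 15*o + 9) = o*(o + 3)*(o^2 + 4*o + 3) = o*(o + 1)*(o + 3)*(o + 3)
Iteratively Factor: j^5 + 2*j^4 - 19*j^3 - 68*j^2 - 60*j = (j - 5)*(j^4 + 7*j^3 + 16*j^2 + 12*j) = (j - 5)*(j + 2)*(j^3 + 5*j^2 + 6*j) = (j - 5)*(j + 2)^2*(j^2 + 3*j) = (j - 5)*(j + 2)^2*(j + 3)*(j)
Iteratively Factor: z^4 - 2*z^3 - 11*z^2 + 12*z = (z - 4)*(z^3 + 2*z^2 - 3*z) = z*(z - 4)*(z^2 + 2*z - 3) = z*(z - 4)*(z - 1)*(z + 3)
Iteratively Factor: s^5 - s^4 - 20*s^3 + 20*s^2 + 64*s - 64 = (s + 4)*(s^4 - 5*s^3 + 20*s - 16) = (s - 1)*(s + 4)*(s^3 - 4*s^2 - 4*s + 16) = (s - 2)*(s - 1)*(s + 4)*(s^2 - 2*s - 8) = (s - 4)*(s - 2)*(s - 1)*(s + 4)*(s + 2)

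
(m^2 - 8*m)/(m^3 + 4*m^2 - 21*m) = (m - 8)/(m^2 + 4*m - 21)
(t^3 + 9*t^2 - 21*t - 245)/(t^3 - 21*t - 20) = (t^2 + 14*t + 49)/(t^2 + 5*t + 4)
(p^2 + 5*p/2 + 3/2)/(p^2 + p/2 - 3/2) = (p + 1)/(p - 1)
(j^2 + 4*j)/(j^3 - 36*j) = (j + 4)/(j^2 - 36)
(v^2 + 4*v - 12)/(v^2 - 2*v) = (v + 6)/v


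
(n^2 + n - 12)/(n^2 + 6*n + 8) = (n - 3)/(n + 2)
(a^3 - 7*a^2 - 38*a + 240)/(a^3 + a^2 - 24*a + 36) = (a^2 - 13*a + 40)/(a^2 - 5*a + 6)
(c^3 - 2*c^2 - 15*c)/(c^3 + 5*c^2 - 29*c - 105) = c/(c + 7)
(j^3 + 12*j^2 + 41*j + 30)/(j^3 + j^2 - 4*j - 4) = (j^2 + 11*j + 30)/(j^2 - 4)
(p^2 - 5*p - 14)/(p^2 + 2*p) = (p - 7)/p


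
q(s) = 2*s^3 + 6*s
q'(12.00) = 870.00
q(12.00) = 3528.00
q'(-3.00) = 60.00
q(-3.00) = -72.00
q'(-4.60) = 132.96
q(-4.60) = -222.27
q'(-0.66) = 8.61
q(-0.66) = -4.53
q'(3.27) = 70.16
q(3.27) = 89.55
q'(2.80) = 53.04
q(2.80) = 60.70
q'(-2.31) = 38.02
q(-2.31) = -38.51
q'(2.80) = 53.04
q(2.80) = 60.70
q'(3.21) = 67.82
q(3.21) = 85.41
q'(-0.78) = 9.65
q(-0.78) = -5.63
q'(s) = 6*s^2 + 6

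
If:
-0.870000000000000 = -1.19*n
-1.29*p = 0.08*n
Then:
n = 0.73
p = -0.05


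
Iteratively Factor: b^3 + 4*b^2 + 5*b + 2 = (b + 1)*(b^2 + 3*b + 2) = (b + 1)^2*(b + 2)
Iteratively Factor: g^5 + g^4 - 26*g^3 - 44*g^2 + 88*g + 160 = (g + 2)*(g^4 - g^3 - 24*g^2 + 4*g + 80) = (g + 2)^2*(g^3 - 3*g^2 - 18*g + 40) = (g - 5)*(g + 2)^2*(g^2 + 2*g - 8) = (g - 5)*(g + 2)^2*(g + 4)*(g - 2)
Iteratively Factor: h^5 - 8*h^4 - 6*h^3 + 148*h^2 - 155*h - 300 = (h - 5)*(h^4 - 3*h^3 - 21*h^2 + 43*h + 60) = (h - 5)^2*(h^3 + 2*h^2 - 11*h - 12) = (h - 5)^2*(h + 1)*(h^2 + h - 12) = (h - 5)^2*(h + 1)*(h + 4)*(h - 3)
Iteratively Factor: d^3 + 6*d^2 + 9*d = (d + 3)*(d^2 + 3*d) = d*(d + 3)*(d + 3)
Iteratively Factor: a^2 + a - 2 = (a - 1)*(a + 2)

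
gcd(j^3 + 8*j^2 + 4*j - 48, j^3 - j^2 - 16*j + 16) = j + 4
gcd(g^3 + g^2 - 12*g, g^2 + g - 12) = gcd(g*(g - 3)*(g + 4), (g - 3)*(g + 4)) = g^2 + g - 12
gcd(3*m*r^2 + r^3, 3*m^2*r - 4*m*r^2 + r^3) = r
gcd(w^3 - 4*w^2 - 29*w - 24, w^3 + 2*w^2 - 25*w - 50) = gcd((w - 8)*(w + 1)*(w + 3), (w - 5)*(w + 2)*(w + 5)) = 1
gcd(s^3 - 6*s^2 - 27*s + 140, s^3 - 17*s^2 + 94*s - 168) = s^2 - 11*s + 28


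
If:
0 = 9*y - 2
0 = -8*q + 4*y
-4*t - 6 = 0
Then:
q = 1/9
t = -3/2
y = 2/9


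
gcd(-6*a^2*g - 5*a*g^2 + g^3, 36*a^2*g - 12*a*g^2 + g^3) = 6*a*g - g^2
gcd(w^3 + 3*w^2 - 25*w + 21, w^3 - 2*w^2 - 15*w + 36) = w - 3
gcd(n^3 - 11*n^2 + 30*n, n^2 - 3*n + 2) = 1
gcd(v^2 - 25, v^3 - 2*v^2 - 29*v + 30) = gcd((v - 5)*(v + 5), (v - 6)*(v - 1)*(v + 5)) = v + 5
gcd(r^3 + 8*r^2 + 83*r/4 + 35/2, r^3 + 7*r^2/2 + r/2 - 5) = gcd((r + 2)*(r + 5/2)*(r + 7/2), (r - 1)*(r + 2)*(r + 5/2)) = r^2 + 9*r/2 + 5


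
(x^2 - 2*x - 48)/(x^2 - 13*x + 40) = (x + 6)/(x - 5)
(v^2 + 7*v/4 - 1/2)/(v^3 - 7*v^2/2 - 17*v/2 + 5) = (4*v - 1)/(2*(2*v^2 - 11*v + 5))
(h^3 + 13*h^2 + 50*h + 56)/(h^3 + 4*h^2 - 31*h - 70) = (h + 4)/(h - 5)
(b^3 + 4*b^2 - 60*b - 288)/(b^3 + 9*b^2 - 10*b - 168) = (b^2 - 2*b - 48)/(b^2 + 3*b - 28)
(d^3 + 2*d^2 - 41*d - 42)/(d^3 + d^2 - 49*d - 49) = (d - 6)/(d - 7)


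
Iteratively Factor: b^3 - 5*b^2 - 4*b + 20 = (b - 5)*(b^2 - 4) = (b - 5)*(b - 2)*(b + 2)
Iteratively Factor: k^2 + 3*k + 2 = (k + 2)*(k + 1)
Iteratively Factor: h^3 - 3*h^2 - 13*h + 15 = (h - 1)*(h^2 - 2*h - 15) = (h - 1)*(h + 3)*(h - 5)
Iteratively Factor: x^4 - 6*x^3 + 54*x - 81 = (x + 3)*(x^3 - 9*x^2 + 27*x - 27) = (x - 3)*(x + 3)*(x^2 - 6*x + 9) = (x - 3)^2*(x + 3)*(x - 3)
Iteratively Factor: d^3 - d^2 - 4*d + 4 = (d - 2)*(d^2 + d - 2) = (d - 2)*(d + 2)*(d - 1)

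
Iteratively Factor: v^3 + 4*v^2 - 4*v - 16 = (v + 2)*(v^2 + 2*v - 8) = (v + 2)*(v + 4)*(v - 2)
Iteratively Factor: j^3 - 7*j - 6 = (j + 1)*(j^2 - j - 6) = (j - 3)*(j + 1)*(j + 2)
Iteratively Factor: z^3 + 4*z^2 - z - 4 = (z - 1)*(z^2 + 5*z + 4) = (z - 1)*(z + 4)*(z + 1)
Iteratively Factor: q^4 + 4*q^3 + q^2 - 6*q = (q + 3)*(q^3 + q^2 - 2*q) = q*(q + 3)*(q^2 + q - 2) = q*(q - 1)*(q + 3)*(q + 2)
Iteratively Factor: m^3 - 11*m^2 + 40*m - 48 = (m - 3)*(m^2 - 8*m + 16) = (m - 4)*(m - 3)*(m - 4)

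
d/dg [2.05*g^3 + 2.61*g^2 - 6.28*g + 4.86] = 6.15*g^2 + 5.22*g - 6.28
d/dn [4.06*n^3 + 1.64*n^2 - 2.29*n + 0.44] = 12.18*n^2 + 3.28*n - 2.29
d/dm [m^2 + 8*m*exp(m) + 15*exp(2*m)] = 8*m*exp(m) + 2*m + 30*exp(2*m) + 8*exp(m)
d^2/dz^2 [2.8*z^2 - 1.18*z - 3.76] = 5.60000000000000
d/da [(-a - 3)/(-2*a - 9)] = 3/(2*a + 9)^2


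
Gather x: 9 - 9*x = 9 - 9*x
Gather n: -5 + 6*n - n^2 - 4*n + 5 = -n^2 + 2*n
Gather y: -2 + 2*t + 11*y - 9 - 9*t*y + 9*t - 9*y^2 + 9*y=11*t - 9*y^2 + y*(20 - 9*t) - 11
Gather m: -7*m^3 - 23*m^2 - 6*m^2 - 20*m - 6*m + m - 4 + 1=-7*m^3 - 29*m^2 - 25*m - 3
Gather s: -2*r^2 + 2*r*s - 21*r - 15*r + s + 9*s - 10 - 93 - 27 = -2*r^2 - 36*r + s*(2*r + 10) - 130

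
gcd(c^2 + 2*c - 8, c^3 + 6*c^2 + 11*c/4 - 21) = c + 4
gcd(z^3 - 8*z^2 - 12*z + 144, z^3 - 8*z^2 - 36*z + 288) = z - 6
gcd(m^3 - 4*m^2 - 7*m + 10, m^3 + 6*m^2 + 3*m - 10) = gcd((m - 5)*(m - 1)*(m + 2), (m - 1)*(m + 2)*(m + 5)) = m^2 + m - 2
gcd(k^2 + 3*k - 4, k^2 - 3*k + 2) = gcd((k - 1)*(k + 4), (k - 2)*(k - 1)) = k - 1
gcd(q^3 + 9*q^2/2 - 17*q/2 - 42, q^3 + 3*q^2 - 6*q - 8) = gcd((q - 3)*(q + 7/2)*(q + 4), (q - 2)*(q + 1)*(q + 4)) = q + 4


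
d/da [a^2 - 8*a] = 2*a - 8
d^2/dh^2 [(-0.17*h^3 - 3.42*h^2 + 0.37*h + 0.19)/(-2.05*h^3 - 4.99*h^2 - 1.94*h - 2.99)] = (25.2670699999999*h^6 - 13.38609*h^5 - 126.40341*h^4 - 410.069748*h^3 - 305.948754*h^2 + 38.19327*h + 69.682198)/(8.615125*h^9 + 62.911425*h^8 + 177.594165*h^7 + 281.019304*h^6 + 351.581952*h^5 + 351.042369*h^4 + 235.952963*h^3 + 167.592789*h^2 + 52.031382*h + 26.730899)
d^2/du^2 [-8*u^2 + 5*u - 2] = -16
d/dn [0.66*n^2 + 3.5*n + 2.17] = 1.32*n + 3.5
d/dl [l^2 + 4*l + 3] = 2*l + 4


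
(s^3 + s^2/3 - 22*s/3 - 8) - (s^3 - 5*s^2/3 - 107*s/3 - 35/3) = 2*s^2 + 85*s/3 + 11/3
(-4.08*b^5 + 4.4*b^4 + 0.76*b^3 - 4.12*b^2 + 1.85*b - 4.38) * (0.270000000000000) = -1.1016*b^5 + 1.188*b^4 + 0.2052*b^3 - 1.1124*b^2 + 0.4995*b - 1.1826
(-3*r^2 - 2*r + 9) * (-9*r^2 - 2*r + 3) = 27*r^4 + 24*r^3 - 86*r^2 - 24*r + 27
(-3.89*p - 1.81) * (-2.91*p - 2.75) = 11.3199*p^2 + 15.9646*p + 4.9775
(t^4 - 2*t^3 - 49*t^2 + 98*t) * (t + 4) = t^5 + 2*t^4 - 57*t^3 - 98*t^2 + 392*t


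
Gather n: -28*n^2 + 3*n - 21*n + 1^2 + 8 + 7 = -28*n^2 - 18*n + 16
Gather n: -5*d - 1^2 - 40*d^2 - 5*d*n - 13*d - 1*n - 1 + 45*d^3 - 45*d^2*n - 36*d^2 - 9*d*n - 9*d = 45*d^3 - 76*d^2 - 27*d + n*(-45*d^2 - 14*d - 1) - 2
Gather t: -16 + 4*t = 4*t - 16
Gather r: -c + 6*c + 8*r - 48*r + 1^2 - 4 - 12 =5*c - 40*r - 15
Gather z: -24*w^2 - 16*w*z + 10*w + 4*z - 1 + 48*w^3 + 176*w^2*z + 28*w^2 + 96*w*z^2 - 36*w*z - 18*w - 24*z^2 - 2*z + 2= 48*w^3 + 4*w^2 - 8*w + z^2*(96*w - 24) + z*(176*w^2 - 52*w + 2) + 1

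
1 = 1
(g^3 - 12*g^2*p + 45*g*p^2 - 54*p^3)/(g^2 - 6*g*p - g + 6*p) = (g^2 - 6*g*p + 9*p^2)/(g - 1)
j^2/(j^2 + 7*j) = j/(j + 7)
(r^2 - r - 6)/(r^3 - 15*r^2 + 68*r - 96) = (r + 2)/(r^2 - 12*r + 32)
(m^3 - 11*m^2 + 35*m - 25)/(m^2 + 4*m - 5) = (m^2 - 10*m + 25)/(m + 5)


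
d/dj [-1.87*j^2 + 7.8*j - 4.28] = 7.8 - 3.74*j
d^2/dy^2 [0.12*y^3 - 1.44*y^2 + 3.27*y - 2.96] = 0.72*y - 2.88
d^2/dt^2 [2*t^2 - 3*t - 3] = 4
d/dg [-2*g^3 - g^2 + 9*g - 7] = -6*g^2 - 2*g + 9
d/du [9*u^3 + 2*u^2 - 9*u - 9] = 27*u^2 + 4*u - 9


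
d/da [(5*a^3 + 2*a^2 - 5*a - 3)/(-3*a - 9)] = (-10*a^3 - 47*a^2 - 12*a + 12)/(3*(a^2 + 6*a + 9))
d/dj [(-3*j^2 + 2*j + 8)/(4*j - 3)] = 2*(-6*j^2 + 9*j - 19)/(16*j^2 - 24*j + 9)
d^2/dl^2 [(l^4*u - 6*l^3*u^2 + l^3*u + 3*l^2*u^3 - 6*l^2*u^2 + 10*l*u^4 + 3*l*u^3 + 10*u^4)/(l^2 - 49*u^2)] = 2*u*(-l^6 + 147*l^4*u^2 + 284*l^3*u^3 - 52*l^3*u^2 - 14847*l^2*u^4 + 852*l^2*u^3 + 41748*l*u^5 - 7644*l*u^4 - 7203*u^6 + 13916*u^5)/(-l^6 + 147*l^4*u^2 - 7203*l^2*u^4 + 117649*u^6)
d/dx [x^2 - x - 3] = 2*x - 1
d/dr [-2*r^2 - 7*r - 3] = -4*r - 7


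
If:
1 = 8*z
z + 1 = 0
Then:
No Solution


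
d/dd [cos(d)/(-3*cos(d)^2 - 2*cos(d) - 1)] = (sin(d) - 3*sin(3*d))/(4*cos(d) + 3*cos(2*d) + 5)^2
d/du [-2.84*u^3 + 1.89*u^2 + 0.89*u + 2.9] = -8.52*u^2 + 3.78*u + 0.89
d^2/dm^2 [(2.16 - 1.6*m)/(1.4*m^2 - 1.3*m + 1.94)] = (-(1.6*m - 2.16)*(2.8*m - 1.3)*(5.6*m - 2.6) + (13.44*m - 10.208)*(1.4*m^2 - 1.3*m + 1.94))/(1.4*m^2 - 1.3*m + 1.94)^3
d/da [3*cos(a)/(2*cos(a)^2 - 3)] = 3*(cos(2*a) + 4)*sin(a)/(cos(2*a) - 2)^2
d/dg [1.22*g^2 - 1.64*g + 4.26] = 2.44*g - 1.64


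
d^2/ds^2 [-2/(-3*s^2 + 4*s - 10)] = 4*(-9*s^2 + 12*s + 4*(3*s - 2)^2 - 30)/(3*s^2 - 4*s + 10)^3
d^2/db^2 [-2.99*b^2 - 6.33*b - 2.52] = -5.98000000000000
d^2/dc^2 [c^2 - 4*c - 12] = 2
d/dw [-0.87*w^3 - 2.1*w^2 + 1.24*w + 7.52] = -2.61*w^2 - 4.2*w + 1.24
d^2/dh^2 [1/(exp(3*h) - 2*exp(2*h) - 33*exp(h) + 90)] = ((-9*exp(2*h) + 8*exp(h) + 33)*(exp(3*h) - 2*exp(2*h) - 33*exp(h) + 90) + 2*(-3*exp(2*h) + 4*exp(h) + 33)^2*exp(h))*exp(h)/(exp(3*h) - 2*exp(2*h) - 33*exp(h) + 90)^3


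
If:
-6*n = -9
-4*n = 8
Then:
No Solution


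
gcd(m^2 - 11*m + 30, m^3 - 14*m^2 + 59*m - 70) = m - 5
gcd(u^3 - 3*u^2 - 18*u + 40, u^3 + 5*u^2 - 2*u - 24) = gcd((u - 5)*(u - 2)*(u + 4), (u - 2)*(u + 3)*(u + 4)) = u^2 + 2*u - 8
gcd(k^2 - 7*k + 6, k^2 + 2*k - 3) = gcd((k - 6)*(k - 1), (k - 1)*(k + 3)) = k - 1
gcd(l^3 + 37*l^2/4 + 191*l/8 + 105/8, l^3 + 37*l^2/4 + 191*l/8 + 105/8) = l^3 + 37*l^2/4 + 191*l/8 + 105/8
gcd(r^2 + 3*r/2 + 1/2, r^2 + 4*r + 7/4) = r + 1/2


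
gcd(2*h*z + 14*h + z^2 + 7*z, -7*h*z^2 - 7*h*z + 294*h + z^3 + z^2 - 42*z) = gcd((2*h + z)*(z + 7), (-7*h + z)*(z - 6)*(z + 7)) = z + 7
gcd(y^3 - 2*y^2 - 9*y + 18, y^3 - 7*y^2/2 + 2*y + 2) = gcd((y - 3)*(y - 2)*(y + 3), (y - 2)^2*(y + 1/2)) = y - 2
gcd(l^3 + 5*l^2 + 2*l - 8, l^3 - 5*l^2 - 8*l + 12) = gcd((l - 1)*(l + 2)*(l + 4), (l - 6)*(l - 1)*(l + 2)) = l^2 + l - 2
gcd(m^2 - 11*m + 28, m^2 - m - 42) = m - 7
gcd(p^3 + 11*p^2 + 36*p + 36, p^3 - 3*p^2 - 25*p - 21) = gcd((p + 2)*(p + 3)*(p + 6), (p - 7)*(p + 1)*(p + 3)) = p + 3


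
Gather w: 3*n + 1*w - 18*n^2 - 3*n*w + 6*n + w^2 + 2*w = -18*n^2 + 9*n + w^2 + w*(3 - 3*n)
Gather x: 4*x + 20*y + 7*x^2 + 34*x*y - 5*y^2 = 7*x^2 + x*(34*y + 4) - 5*y^2 + 20*y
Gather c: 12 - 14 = -2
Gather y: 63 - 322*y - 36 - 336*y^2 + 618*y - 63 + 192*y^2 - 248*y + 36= -144*y^2 + 48*y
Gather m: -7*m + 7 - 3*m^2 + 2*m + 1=-3*m^2 - 5*m + 8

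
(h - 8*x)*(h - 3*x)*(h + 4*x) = h^3 - 7*h^2*x - 20*h*x^2 + 96*x^3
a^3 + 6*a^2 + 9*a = a*(a + 3)^2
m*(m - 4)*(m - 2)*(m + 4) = m^4 - 2*m^3 - 16*m^2 + 32*m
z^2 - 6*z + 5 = (z - 5)*(z - 1)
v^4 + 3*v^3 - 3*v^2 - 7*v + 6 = (v - 1)^2*(v + 2)*(v + 3)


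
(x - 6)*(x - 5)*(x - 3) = x^3 - 14*x^2 + 63*x - 90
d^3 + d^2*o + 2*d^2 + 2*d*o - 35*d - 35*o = (d - 5)*(d + 7)*(d + o)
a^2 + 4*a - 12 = (a - 2)*(a + 6)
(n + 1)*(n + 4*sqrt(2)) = n^2 + n + 4*sqrt(2)*n + 4*sqrt(2)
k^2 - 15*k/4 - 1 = (k - 4)*(k + 1/4)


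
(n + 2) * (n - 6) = n^2 - 4*n - 12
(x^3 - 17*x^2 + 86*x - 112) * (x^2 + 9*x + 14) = x^5 - 8*x^4 - 53*x^3 + 424*x^2 + 196*x - 1568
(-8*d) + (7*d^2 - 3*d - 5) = 7*d^2 - 11*d - 5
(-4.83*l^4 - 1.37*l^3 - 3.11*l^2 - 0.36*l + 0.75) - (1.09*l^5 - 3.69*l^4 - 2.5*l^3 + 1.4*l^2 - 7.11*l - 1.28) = -1.09*l^5 - 1.14*l^4 + 1.13*l^3 - 4.51*l^2 + 6.75*l + 2.03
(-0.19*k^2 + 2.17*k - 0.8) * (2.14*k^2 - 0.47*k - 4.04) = -0.4066*k^4 + 4.7331*k^3 - 1.9643*k^2 - 8.3908*k + 3.232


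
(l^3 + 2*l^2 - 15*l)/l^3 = 1 + 2/l - 15/l^2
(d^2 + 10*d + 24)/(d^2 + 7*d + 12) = (d + 6)/(d + 3)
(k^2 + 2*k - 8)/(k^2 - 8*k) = (k^2 + 2*k - 8)/(k*(k - 8))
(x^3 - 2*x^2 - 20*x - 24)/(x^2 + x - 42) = (x^2 + 4*x + 4)/(x + 7)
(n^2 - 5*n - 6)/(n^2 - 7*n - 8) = (n - 6)/(n - 8)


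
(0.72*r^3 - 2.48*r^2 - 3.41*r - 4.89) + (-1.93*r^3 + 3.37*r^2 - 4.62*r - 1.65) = -1.21*r^3 + 0.89*r^2 - 8.03*r - 6.54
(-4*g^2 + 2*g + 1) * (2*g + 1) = -8*g^3 + 4*g + 1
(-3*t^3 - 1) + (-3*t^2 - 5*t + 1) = -3*t^3 - 3*t^2 - 5*t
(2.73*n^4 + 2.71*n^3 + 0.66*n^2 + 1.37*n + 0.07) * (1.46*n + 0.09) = 3.9858*n^5 + 4.2023*n^4 + 1.2075*n^3 + 2.0596*n^2 + 0.2255*n + 0.0063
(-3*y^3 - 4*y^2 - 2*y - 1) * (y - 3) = -3*y^4 + 5*y^3 + 10*y^2 + 5*y + 3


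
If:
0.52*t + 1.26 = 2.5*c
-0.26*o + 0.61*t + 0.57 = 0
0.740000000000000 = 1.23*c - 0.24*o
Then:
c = 0.07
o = -2.74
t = -2.10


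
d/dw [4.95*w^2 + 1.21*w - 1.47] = 9.9*w + 1.21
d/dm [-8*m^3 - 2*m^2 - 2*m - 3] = -24*m^2 - 4*m - 2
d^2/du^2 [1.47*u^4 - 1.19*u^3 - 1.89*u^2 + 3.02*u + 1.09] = 17.64*u^2 - 7.14*u - 3.78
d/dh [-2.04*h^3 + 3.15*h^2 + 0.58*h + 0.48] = -6.12*h^2 + 6.3*h + 0.58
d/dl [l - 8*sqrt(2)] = 1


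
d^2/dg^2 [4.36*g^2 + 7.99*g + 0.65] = 8.72000000000000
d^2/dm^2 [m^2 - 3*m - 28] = 2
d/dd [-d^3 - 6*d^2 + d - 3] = -3*d^2 - 12*d + 1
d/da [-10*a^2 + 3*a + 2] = 3 - 20*a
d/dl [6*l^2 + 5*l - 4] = 12*l + 5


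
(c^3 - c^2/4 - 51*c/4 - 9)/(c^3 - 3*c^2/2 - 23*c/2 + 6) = (4*c + 3)/(2*(2*c - 1))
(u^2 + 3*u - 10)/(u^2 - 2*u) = (u + 5)/u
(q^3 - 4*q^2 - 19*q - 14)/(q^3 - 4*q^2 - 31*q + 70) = (q^2 + 3*q + 2)/(q^2 + 3*q - 10)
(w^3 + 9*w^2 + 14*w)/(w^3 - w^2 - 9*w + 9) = w*(w^2 + 9*w + 14)/(w^3 - w^2 - 9*w + 9)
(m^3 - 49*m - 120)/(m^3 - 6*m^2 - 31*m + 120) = (m + 3)/(m - 3)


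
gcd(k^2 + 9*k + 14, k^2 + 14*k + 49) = k + 7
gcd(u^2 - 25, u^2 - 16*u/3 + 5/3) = u - 5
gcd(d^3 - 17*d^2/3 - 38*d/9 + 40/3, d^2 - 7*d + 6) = d - 6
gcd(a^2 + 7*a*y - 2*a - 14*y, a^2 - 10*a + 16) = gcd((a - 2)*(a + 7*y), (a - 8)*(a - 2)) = a - 2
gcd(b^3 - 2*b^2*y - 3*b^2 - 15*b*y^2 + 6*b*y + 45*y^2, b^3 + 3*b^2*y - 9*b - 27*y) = b^2 + 3*b*y - 3*b - 9*y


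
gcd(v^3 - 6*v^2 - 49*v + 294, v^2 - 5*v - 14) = v - 7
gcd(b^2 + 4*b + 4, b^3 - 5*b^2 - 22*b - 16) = b + 2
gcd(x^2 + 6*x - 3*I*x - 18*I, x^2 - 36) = x + 6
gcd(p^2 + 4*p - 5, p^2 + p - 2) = p - 1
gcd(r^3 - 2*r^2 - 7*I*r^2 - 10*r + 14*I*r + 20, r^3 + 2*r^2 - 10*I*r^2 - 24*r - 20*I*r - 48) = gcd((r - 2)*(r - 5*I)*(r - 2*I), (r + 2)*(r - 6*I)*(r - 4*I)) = 1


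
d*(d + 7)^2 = d^3 + 14*d^2 + 49*d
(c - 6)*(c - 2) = c^2 - 8*c + 12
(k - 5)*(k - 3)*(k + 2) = k^3 - 6*k^2 - k + 30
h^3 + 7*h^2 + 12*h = h*(h + 3)*(h + 4)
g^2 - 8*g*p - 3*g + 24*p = (g - 3)*(g - 8*p)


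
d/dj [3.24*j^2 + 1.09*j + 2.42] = 6.48*j + 1.09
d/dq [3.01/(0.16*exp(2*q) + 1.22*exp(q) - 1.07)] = (-0.9632*exp(q) - 3.6722)*exp(q)/(0.16*exp(2*q) + 1.22*exp(q) - 1.07)^2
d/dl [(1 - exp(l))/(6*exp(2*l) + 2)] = (3*exp(2*l) - 6*exp(l) - 1)*exp(l)/(2*(9*exp(4*l) + 6*exp(2*l) + 1))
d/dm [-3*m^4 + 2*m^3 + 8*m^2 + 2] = 2*m*(-6*m^2 + 3*m + 8)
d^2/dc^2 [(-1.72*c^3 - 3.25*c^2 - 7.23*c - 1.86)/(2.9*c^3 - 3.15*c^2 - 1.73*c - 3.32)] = (-86.0894*c^6 - 416.60124*c^5 - 87.9883199999997*c^4 - 321.139876*c^3 - 745.413612*c^2 + 171.651972*c + 39.177028)/(24.389*c^9 - 79.4745*c^8 + 42.67785*c^7 - 20.198175*c^6 + 156.509655*c^5 - 27.172365*c^4 - 17.836877*c^3 - 133.970964*c^2 - 57.206256*c - 36.594368)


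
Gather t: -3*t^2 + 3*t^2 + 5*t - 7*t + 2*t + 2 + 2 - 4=0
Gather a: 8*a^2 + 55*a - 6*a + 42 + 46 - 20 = 8*a^2 + 49*a + 68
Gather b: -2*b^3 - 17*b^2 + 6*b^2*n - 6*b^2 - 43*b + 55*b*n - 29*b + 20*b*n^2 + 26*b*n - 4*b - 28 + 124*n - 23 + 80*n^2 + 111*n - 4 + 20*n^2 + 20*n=-2*b^3 + b^2*(6*n - 23) + b*(20*n^2 + 81*n - 76) + 100*n^2 + 255*n - 55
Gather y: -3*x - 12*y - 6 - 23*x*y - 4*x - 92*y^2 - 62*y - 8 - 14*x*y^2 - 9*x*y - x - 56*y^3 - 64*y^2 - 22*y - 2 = -8*x - 56*y^3 + y^2*(-14*x - 156) + y*(-32*x - 96) - 16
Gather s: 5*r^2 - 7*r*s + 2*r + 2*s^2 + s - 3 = 5*r^2 + 2*r + 2*s^2 + s*(1 - 7*r) - 3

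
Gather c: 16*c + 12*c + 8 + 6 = 28*c + 14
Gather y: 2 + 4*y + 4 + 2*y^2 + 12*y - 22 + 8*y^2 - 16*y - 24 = 10*y^2 - 40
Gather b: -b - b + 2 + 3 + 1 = 6 - 2*b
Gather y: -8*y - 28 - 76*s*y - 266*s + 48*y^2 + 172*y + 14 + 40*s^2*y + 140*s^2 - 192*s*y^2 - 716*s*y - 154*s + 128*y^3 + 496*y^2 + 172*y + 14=140*s^2 - 420*s + 128*y^3 + y^2*(544 - 192*s) + y*(40*s^2 - 792*s + 336)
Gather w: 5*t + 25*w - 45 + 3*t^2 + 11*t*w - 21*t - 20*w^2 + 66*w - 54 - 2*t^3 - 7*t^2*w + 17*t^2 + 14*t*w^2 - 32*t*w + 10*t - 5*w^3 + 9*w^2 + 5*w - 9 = -2*t^3 + 20*t^2 - 6*t - 5*w^3 + w^2*(14*t - 11) + w*(-7*t^2 - 21*t + 96) - 108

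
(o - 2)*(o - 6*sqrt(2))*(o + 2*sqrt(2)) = o^3 - 4*sqrt(2)*o^2 - 2*o^2 - 24*o + 8*sqrt(2)*o + 48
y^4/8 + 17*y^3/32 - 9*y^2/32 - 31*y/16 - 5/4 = (y/4 + 1)*(y/2 + 1/2)*(y - 2)*(y + 5/4)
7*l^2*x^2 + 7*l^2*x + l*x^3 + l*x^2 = x*(7*l + x)*(l*x + l)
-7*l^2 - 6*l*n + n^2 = (-7*l + n)*(l + n)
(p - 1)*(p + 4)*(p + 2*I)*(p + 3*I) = p^4 + 3*p^3 + 5*I*p^3 - 10*p^2 + 15*I*p^2 - 18*p - 20*I*p + 24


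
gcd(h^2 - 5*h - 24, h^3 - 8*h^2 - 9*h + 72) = h^2 - 5*h - 24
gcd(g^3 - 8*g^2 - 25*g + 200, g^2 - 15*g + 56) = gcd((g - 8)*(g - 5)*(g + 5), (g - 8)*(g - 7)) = g - 8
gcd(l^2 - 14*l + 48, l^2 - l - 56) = l - 8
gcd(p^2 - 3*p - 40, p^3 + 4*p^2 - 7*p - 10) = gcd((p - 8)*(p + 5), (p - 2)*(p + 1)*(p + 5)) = p + 5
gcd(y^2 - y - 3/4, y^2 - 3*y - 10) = 1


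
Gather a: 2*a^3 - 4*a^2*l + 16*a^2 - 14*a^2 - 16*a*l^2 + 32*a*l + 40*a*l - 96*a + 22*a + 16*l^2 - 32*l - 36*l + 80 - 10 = 2*a^3 + a^2*(2 - 4*l) + a*(-16*l^2 + 72*l - 74) + 16*l^2 - 68*l + 70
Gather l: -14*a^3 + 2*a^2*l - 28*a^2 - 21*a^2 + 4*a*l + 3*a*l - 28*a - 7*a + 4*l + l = -14*a^3 - 49*a^2 - 35*a + l*(2*a^2 + 7*a + 5)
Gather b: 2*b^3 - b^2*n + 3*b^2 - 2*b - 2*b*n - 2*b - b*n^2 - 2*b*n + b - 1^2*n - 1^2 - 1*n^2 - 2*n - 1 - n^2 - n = 2*b^3 + b^2*(3 - n) + b*(-n^2 - 4*n - 3) - 2*n^2 - 4*n - 2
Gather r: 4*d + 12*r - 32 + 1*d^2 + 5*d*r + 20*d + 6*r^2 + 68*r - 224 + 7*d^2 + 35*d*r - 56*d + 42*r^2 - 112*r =8*d^2 - 32*d + 48*r^2 + r*(40*d - 32) - 256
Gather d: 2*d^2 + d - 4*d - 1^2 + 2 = 2*d^2 - 3*d + 1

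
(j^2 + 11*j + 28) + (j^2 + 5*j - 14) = 2*j^2 + 16*j + 14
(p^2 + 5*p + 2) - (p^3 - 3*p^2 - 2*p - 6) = -p^3 + 4*p^2 + 7*p + 8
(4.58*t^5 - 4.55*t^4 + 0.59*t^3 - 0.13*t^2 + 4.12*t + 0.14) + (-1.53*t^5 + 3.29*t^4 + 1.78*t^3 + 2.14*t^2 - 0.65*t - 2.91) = 3.05*t^5 - 1.26*t^4 + 2.37*t^3 + 2.01*t^2 + 3.47*t - 2.77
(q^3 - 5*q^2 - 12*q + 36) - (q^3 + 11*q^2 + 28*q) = -16*q^2 - 40*q + 36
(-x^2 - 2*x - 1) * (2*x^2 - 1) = -2*x^4 - 4*x^3 - x^2 + 2*x + 1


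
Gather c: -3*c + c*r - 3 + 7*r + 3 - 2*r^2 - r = c*(r - 3) - 2*r^2 + 6*r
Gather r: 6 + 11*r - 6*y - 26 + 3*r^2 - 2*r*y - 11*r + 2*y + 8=3*r^2 - 2*r*y - 4*y - 12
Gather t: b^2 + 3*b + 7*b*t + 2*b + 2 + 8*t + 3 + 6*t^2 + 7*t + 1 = b^2 + 5*b + 6*t^2 + t*(7*b + 15) + 6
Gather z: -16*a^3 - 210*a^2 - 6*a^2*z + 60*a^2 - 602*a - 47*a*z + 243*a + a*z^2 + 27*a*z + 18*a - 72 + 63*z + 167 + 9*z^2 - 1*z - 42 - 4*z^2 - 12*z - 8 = -16*a^3 - 150*a^2 - 341*a + z^2*(a + 5) + z*(-6*a^2 - 20*a + 50) + 45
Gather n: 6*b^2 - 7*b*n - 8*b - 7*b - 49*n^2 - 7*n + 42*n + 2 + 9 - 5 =6*b^2 - 15*b - 49*n^2 + n*(35 - 7*b) + 6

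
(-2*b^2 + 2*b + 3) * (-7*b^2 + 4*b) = 14*b^4 - 22*b^3 - 13*b^2 + 12*b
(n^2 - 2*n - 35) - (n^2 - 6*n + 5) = 4*n - 40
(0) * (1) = 0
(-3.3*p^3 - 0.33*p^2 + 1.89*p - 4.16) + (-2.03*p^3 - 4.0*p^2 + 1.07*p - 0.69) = -5.33*p^3 - 4.33*p^2 + 2.96*p - 4.85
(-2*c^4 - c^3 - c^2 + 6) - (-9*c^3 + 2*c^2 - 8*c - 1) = -2*c^4 + 8*c^3 - 3*c^2 + 8*c + 7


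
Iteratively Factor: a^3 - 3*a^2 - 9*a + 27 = (a + 3)*(a^2 - 6*a + 9) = (a - 3)*(a + 3)*(a - 3)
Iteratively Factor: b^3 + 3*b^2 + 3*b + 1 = (b + 1)*(b^2 + 2*b + 1) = (b + 1)^2*(b + 1)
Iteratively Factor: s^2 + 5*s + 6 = (s + 3)*(s + 2)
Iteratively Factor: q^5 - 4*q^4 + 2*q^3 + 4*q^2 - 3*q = (q - 1)*(q^4 - 3*q^3 - q^2 + 3*q) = q*(q - 1)*(q^3 - 3*q^2 - q + 3) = q*(q - 1)*(q + 1)*(q^2 - 4*q + 3) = q*(q - 3)*(q - 1)*(q + 1)*(q - 1)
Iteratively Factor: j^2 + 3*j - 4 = (j - 1)*(j + 4)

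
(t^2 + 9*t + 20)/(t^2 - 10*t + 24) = (t^2 + 9*t + 20)/(t^2 - 10*t + 24)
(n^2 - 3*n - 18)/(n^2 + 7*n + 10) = (n^2 - 3*n - 18)/(n^2 + 7*n + 10)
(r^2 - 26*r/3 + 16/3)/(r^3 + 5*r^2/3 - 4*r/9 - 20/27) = 9*(r - 8)/(9*r^2 + 21*r + 10)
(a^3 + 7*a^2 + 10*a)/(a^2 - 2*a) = (a^2 + 7*a + 10)/(a - 2)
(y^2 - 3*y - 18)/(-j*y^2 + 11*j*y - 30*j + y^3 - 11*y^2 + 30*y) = (y + 3)/(-j*y + 5*j + y^2 - 5*y)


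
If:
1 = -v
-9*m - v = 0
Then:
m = 1/9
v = -1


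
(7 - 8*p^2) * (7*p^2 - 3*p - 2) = -56*p^4 + 24*p^3 + 65*p^2 - 21*p - 14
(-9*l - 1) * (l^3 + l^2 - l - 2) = -9*l^4 - 10*l^3 + 8*l^2 + 19*l + 2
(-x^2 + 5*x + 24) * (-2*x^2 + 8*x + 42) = 2*x^4 - 18*x^3 - 50*x^2 + 402*x + 1008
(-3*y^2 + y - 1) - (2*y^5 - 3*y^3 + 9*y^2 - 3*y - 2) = -2*y^5 + 3*y^3 - 12*y^2 + 4*y + 1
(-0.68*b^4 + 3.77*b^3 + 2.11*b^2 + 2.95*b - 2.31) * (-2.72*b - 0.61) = 1.8496*b^5 - 9.8396*b^4 - 8.0389*b^3 - 9.3111*b^2 + 4.4837*b + 1.4091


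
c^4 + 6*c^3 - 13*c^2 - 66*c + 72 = (c - 3)*(c - 1)*(c + 4)*(c + 6)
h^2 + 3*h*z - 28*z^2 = (h - 4*z)*(h + 7*z)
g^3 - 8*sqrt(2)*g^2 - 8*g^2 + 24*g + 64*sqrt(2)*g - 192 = (g - 8)*(g - 6*sqrt(2))*(g - 2*sqrt(2))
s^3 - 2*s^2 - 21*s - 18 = (s - 6)*(s + 1)*(s + 3)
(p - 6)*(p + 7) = p^2 + p - 42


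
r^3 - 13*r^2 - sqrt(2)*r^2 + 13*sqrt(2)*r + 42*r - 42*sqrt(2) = (r - 7)*(r - 6)*(r - sqrt(2))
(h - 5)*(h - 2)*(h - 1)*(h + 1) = h^4 - 7*h^3 + 9*h^2 + 7*h - 10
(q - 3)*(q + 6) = q^2 + 3*q - 18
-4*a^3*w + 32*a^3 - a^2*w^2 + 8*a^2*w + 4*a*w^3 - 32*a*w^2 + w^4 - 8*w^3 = (-a + w)*(a + w)*(4*a + w)*(w - 8)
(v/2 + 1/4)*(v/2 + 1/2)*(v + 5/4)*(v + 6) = v^4/4 + 35*v^3/16 + 151*v^2/32 + 119*v/32 + 15/16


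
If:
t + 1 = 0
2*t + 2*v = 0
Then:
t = -1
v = 1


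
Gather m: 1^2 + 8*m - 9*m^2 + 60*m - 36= -9*m^2 + 68*m - 35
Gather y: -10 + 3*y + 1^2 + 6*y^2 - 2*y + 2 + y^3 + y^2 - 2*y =y^3 + 7*y^2 - y - 7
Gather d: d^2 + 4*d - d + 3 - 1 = d^2 + 3*d + 2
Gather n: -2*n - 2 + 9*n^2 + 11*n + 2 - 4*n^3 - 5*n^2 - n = -4*n^3 + 4*n^2 + 8*n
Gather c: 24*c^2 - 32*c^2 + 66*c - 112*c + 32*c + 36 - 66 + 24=-8*c^2 - 14*c - 6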